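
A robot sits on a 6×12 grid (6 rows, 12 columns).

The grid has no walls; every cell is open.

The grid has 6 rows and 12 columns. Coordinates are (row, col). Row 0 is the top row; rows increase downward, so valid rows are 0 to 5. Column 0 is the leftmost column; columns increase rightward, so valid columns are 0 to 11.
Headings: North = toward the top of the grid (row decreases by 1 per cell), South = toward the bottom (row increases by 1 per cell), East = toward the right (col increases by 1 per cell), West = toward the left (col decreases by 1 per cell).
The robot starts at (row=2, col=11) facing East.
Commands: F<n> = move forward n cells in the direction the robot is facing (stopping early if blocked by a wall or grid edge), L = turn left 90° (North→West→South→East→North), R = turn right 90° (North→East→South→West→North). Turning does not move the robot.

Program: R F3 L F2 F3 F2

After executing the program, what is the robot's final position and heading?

Start: (row=2, col=11), facing East
  R: turn right, now facing South
  F3: move forward 3, now at (row=5, col=11)
  L: turn left, now facing East
  F2: move forward 0/2 (blocked), now at (row=5, col=11)
  F3: move forward 0/3 (blocked), now at (row=5, col=11)
  F2: move forward 0/2 (blocked), now at (row=5, col=11)
Final: (row=5, col=11), facing East

Answer: Final position: (row=5, col=11), facing East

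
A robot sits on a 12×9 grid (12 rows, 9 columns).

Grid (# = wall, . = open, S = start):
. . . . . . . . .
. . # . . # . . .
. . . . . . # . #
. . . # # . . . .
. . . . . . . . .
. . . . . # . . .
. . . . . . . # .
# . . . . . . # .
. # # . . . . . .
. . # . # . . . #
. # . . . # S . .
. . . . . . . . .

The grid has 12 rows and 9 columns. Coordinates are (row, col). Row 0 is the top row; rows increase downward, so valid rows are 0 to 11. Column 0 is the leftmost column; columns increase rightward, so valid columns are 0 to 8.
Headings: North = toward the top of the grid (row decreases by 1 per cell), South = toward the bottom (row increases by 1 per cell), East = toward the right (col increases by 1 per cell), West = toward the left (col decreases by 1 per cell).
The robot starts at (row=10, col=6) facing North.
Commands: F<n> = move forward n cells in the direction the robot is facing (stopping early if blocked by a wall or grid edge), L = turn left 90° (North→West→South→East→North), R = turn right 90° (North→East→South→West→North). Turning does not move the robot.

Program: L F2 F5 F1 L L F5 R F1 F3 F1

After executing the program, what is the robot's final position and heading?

Answer: Final position: (row=11, col=8), facing South

Derivation:
Start: (row=10, col=6), facing North
  L: turn left, now facing West
  F2: move forward 0/2 (blocked), now at (row=10, col=6)
  F5: move forward 0/5 (blocked), now at (row=10, col=6)
  F1: move forward 0/1 (blocked), now at (row=10, col=6)
  L: turn left, now facing South
  L: turn left, now facing East
  F5: move forward 2/5 (blocked), now at (row=10, col=8)
  R: turn right, now facing South
  F1: move forward 1, now at (row=11, col=8)
  F3: move forward 0/3 (blocked), now at (row=11, col=8)
  F1: move forward 0/1 (blocked), now at (row=11, col=8)
Final: (row=11, col=8), facing South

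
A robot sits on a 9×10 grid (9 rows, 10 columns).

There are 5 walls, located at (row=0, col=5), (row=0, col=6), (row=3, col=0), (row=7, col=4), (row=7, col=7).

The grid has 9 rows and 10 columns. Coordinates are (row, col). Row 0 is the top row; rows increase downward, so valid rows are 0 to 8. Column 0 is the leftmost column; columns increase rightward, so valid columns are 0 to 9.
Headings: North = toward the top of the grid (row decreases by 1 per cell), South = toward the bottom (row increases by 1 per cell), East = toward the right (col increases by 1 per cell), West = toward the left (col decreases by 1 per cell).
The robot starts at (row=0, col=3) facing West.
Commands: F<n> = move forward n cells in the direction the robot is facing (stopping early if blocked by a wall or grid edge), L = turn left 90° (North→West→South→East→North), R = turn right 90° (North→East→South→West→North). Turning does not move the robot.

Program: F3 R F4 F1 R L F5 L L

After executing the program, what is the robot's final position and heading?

Answer: Final position: (row=0, col=0), facing South

Derivation:
Start: (row=0, col=3), facing West
  F3: move forward 3, now at (row=0, col=0)
  R: turn right, now facing North
  F4: move forward 0/4 (blocked), now at (row=0, col=0)
  F1: move forward 0/1 (blocked), now at (row=0, col=0)
  R: turn right, now facing East
  L: turn left, now facing North
  F5: move forward 0/5 (blocked), now at (row=0, col=0)
  L: turn left, now facing West
  L: turn left, now facing South
Final: (row=0, col=0), facing South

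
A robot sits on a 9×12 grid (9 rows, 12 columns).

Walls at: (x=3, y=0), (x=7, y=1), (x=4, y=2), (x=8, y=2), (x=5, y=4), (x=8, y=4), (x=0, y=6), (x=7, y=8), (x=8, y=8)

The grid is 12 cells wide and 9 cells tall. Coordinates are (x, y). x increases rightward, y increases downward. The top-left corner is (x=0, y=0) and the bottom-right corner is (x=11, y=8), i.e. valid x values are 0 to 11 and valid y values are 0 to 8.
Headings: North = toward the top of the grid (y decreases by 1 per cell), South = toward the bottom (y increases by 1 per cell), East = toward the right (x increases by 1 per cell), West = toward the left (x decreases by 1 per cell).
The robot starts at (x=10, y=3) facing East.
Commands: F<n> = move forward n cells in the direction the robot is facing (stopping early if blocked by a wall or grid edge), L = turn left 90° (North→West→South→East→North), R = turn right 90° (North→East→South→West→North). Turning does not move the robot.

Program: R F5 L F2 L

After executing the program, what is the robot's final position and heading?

Answer: Final position: (x=11, y=8), facing North

Derivation:
Start: (x=10, y=3), facing East
  R: turn right, now facing South
  F5: move forward 5, now at (x=10, y=8)
  L: turn left, now facing East
  F2: move forward 1/2 (blocked), now at (x=11, y=8)
  L: turn left, now facing North
Final: (x=11, y=8), facing North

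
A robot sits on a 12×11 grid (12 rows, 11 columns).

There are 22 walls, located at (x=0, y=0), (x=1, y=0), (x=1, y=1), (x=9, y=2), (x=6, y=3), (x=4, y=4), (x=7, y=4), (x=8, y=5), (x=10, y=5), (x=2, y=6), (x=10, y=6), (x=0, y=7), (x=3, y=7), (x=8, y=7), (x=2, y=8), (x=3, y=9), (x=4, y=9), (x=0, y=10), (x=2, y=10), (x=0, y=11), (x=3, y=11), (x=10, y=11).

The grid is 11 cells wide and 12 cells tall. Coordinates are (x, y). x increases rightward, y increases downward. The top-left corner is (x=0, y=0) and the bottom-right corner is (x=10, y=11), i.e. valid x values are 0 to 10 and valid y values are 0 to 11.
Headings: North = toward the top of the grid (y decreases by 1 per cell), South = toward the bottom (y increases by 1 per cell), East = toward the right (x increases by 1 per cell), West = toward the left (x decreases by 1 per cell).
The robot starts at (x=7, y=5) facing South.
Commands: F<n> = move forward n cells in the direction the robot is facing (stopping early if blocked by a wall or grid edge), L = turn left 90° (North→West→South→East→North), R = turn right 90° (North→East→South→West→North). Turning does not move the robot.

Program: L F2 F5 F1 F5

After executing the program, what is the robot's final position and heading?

Start: (x=7, y=5), facing South
  L: turn left, now facing East
  F2: move forward 0/2 (blocked), now at (x=7, y=5)
  F5: move forward 0/5 (blocked), now at (x=7, y=5)
  F1: move forward 0/1 (blocked), now at (x=7, y=5)
  F5: move forward 0/5 (blocked), now at (x=7, y=5)
Final: (x=7, y=5), facing East

Answer: Final position: (x=7, y=5), facing East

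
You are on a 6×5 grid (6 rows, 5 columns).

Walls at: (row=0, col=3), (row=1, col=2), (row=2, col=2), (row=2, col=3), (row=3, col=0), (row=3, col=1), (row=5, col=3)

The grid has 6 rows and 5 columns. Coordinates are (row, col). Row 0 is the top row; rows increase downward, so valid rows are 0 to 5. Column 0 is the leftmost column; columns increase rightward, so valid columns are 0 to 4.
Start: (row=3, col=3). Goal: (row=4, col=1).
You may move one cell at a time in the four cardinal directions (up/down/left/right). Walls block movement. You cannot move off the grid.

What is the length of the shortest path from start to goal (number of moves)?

Answer: Shortest path length: 3

Derivation:
BFS from (row=3, col=3) until reaching (row=4, col=1):
  Distance 0: (row=3, col=3)
  Distance 1: (row=3, col=2), (row=3, col=4), (row=4, col=3)
  Distance 2: (row=2, col=4), (row=4, col=2), (row=4, col=4)
  Distance 3: (row=1, col=4), (row=4, col=1), (row=5, col=2), (row=5, col=4)  <- goal reached here
One shortest path (3 moves): (row=3, col=3) -> (row=3, col=2) -> (row=4, col=2) -> (row=4, col=1)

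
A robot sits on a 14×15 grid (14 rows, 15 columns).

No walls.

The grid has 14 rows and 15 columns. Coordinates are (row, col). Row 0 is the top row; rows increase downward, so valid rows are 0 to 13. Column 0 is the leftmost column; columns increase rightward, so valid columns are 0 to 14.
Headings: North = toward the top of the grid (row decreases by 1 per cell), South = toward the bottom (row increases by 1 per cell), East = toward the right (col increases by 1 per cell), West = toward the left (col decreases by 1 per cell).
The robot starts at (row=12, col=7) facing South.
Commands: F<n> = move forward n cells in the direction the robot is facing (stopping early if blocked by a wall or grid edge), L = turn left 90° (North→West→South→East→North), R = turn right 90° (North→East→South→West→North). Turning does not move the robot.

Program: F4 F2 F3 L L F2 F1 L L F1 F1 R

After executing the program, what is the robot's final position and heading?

Answer: Final position: (row=12, col=7), facing West

Derivation:
Start: (row=12, col=7), facing South
  F4: move forward 1/4 (blocked), now at (row=13, col=7)
  F2: move forward 0/2 (blocked), now at (row=13, col=7)
  F3: move forward 0/3 (blocked), now at (row=13, col=7)
  L: turn left, now facing East
  L: turn left, now facing North
  F2: move forward 2, now at (row=11, col=7)
  F1: move forward 1, now at (row=10, col=7)
  L: turn left, now facing West
  L: turn left, now facing South
  F1: move forward 1, now at (row=11, col=7)
  F1: move forward 1, now at (row=12, col=7)
  R: turn right, now facing West
Final: (row=12, col=7), facing West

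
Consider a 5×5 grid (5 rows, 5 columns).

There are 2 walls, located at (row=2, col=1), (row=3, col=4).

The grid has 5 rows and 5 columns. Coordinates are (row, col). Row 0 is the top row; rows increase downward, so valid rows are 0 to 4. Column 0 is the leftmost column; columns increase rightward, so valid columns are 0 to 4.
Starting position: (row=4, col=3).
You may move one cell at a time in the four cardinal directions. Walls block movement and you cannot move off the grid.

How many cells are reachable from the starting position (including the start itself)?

BFS flood-fill from (row=4, col=3):
  Distance 0: (row=4, col=3)
  Distance 1: (row=3, col=3), (row=4, col=2), (row=4, col=4)
  Distance 2: (row=2, col=3), (row=3, col=2), (row=4, col=1)
  Distance 3: (row=1, col=3), (row=2, col=2), (row=2, col=4), (row=3, col=1), (row=4, col=0)
  Distance 4: (row=0, col=3), (row=1, col=2), (row=1, col=4), (row=3, col=0)
  Distance 5: (row=0, col=2), (row=0, col=4), (row=1, col=1), (row=2, col=0)
  Distance 6: (row=0, col=1), (row=1, col=0)
  Distance 7: (row=0, col=0)
Total reachable: 23 (grid has 23 open cells total)

Answer: Reachable cells: 23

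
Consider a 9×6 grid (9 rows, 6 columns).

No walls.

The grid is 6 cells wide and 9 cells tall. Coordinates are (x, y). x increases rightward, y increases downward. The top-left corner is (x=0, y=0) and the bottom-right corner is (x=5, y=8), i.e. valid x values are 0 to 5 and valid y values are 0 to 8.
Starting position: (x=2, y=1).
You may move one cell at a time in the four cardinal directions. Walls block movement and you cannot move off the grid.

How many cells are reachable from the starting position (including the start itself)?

Answer: Reachable cells: 54

Derivation:
BFS flood-fill from (x=2, y=1):
  Distance 0: (x=2, y=1)
  Distance 1: (x=2, y=0), (x=1, y=1), (x=3, y=1), (x=2, y=2)
  Distance 2: (x=1, y=0), (x=3, y=0), (x=0, y=1), (x=4, y=1), (x=1, y=2), (x=3, y=2), (x=2, y=3)
  Distance 3: (x=0, y=0), (x=4, y=0), (x=5, y=1), (x=0, y=2), (x=4, y=2), (x=1, y=3), (x=3, y=3), (x=2, y=4)
  Distance 4: (x=5, y=0), (x=5, y=2), (x=0, y=3), (x=4, y=3), (x=1, y=4), (x=3, y=4), (x=2, y=5)
  Distance 5: (x=5, y=3), (x=0, y=4), (x=4, y=4), (x=1, y=5), (x=3, y=5), (x=2, y=6)
  Distance 6: (x=5, y=4), (x=0, y=5), (x=4, y=5), (x=1, y=6), (x=3, y=6), (x=2, y=7)
  Distance 7: (x=5, y=5), (x=0, y=6), (x=4, y=6), (x=1, y=7), (x=3, y=7), (x=2, y=8)
  Distance 8: (x=5, y=6), (x=0, y=7), (x=4, y=7), (x=1, y=8), (x=3, y=8)
  Distance 9: (x=5, y=7), (x=0, y=8), (x=4, y=8)
  Distance 10: (x=5, y=8)
Total reachable: 54 (grid has 54 open cells total)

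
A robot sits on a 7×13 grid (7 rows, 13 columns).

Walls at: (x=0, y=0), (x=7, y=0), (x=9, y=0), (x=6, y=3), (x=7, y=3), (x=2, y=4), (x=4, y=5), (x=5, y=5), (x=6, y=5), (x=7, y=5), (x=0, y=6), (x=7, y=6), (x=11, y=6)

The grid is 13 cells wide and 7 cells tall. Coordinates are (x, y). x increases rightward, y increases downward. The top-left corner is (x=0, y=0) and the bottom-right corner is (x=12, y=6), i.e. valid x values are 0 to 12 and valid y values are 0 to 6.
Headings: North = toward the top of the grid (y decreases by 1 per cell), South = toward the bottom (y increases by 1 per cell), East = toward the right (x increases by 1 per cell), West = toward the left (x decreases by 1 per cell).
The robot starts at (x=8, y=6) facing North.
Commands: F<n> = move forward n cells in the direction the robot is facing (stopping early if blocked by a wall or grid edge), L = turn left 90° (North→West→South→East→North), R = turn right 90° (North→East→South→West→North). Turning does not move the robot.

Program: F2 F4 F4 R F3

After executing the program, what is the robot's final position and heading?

Start: (x=8, y=6), facing North
  F2: move forward 2, now at (x=8, y=4)
  F4: move forward 4, now at (x=8, y=0)
  F4: move forward 0/4 (blocked), now at (x=8, y=0)
  R: turn right, now facing East
  F3: move forward 0/3 (blocked), now at (x=8, y=0)
Final: (x=8, y=0), facing East

Answer: Final position: (x=8, y=0), facing East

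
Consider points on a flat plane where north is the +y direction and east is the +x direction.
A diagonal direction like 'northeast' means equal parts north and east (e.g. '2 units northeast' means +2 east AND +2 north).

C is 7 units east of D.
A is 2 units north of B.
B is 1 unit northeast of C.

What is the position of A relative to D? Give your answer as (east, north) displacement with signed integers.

Place D at the origin (east=0, north=0).
  C is 7 units east of D: delta (east=+7, north=+0); C at (east=7, north=0).
  B is 1 unit northeast of C: delta (east=+1, north=+1); B at (east=8, north=1).
  A is 2 units north of B: delta (east=+0, north=+2); A at (east=8, north=3).
Therefore A relative to D: (east=8, north=3).

Answer: A is at (east=8, north=3) relative to D.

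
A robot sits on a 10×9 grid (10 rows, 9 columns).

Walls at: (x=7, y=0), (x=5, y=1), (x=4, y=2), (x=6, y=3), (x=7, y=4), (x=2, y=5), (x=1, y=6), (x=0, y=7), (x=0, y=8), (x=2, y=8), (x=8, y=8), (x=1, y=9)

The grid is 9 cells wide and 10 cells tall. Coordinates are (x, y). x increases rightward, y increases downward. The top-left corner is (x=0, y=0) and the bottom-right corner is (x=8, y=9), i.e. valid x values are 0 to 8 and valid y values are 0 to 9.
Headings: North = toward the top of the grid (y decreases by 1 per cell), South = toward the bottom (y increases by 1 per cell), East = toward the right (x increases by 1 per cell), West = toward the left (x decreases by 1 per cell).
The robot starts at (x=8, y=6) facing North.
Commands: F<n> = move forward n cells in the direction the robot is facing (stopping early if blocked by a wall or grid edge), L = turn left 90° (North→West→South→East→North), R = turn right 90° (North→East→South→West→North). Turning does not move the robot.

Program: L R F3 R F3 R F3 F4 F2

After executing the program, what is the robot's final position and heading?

Answer: Final position: (x=8, y=7), facing South

Derivation:
Start: (x=8, y=6), facing North
  L: turn left, now facing West
  R: turn right, now facing North
  F3: move forward 3, now at (x=8, y=3)
  R: turn right, now facing East
  F3: move forward 0/3 (blocked), now at (x=8, y=3)
  R: turn right, now facing South
  F3: move forward 3, now at (x=8, y=6)
  F4: move forward 1/4 (blocked), now at (x=8, y=7)
  F2: move forward 0/2 (blocked), now at (x=8, y=7)
Final: (x=8, y=7), facing South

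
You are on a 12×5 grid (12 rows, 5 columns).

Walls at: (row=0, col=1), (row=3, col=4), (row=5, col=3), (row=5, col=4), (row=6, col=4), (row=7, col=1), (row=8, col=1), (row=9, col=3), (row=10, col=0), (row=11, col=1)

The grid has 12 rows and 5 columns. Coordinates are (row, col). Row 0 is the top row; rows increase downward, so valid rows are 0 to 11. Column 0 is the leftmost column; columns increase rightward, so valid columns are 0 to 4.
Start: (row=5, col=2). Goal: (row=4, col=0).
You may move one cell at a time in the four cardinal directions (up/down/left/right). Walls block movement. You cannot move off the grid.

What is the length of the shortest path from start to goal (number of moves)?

Answer: Shortest path length: 3

Derivation:
BFS from (row=5, col=2) until reaching (row=4, col=0):
  Distance 0: (row=5, col=2)
  Distance 1: (row=4, col=2), (row=5, col=1), (row=6, col=2)
  Distance 2: (row=3, col=2), (row=4, col=1), (row=4, col=3), (row=5, col=0), (row=6, col=1), (row=6, col=3), (row=7, col=2)
  Distance 3: (row=2, col=2), (row=3, col=1), (row=3, col=3), (row=4, col=0), (row=4, col=4), (row=6, col=0), (row=7, col=3), (row=8, col=2)  <- goal reached here
One shortest path (3 moves): (row=5, col=2) -> (row=5, col=1) -> (row=5, col=0) -> (row=4, col=0)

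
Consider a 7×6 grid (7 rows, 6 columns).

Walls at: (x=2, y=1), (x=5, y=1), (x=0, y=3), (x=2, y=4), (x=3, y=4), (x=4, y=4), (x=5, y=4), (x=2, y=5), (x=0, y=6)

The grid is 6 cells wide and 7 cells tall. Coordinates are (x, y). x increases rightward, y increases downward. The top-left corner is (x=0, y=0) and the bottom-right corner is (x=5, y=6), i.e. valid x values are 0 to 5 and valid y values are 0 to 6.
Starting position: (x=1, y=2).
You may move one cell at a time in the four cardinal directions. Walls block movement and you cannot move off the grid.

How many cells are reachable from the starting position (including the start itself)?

BFS flood-fill from (x=1, y=2):
  Distance 0: (x=1, y=2)
  Distance 1: (x=1, y=1), (x=0, y=2), (x=2, y=2), (x=1, y=3)
  Distance 2: (x=1, y=0), (x=0, y=1), (x=3, y=2), (x=2, y=3), (x=1, y=4)
  Distance 3: (x=0, y=0), (x=2, y=0), (x=3, y=1), (x=4, y=2), (x=3, y=3), (x=0, y=4), (x=1, y=5)
  Distance 4: (x=3, y=0), (x=4, y=1), (x=5, y=2), (x=4, y=3), (x=0, y=5), (x=1, y=6)
  Distance 5: (x=4, y=0), (x=5, y=3), (x=2, y=6)
  Distance 6: (x=5, y=0), (x=3, y=6)
  Distance 7: (x=3, y=5), (x=4, y=6)
  Distance 8: (x=4, y=5), (x=5, y=6)
  Distance 9: (x=5, y=5)
Total reachable: 33 (grid has 33 open cells total)

Answer: Reachable cells: 33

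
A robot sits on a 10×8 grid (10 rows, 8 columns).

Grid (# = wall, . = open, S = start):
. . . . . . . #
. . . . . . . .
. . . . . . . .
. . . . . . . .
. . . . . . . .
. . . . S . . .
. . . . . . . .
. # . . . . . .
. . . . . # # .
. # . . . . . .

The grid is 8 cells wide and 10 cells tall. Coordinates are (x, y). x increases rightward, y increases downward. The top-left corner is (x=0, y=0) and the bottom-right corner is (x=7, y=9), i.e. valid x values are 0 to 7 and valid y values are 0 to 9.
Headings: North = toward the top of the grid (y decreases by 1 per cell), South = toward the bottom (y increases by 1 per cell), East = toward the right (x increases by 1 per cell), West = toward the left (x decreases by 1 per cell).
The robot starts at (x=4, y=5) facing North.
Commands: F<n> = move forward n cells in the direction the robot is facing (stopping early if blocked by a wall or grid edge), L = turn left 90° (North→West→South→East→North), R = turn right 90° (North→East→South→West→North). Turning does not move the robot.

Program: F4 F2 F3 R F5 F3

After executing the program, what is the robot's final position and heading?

Answer: Final position: (x=6, y=0), facing East

Derivation:
Start: (x=4, y=5), facing North
  F4: move forward 4, now at (x=4, y=1)
  F2: move forward 1/2 (blocked), now at (x=4, y=0)
  F3: move forward 0/3 (blocked), now at (x=4, y=0)
  R: turn right, now facing East
  F5: move forward 2/5 (blocked), now at (x=6, y=0)
  F3: move forward 0/3 (blocked), now at (x=6, y=0)
Final: (x=6, y=0), facing East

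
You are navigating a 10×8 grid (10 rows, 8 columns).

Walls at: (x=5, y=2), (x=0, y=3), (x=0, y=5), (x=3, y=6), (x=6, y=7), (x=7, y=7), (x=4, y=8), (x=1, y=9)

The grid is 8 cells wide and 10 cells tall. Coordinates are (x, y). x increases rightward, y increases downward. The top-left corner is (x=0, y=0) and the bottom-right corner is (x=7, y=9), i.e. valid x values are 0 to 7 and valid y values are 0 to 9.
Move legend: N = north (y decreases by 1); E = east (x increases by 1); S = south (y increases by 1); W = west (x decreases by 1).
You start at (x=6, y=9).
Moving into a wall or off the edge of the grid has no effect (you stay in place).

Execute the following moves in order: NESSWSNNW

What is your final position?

Answer: Final position: (x=5, y=8)

Derivation:
Start: (x=6, y=9)
  N (north): (x=6, y=9) -> (x=6, y=8)
  E (east): (x=6, y=8) -> (x=7, y=8)
  S (south): (x=7, y=8) -> (x=7, y=9)
  S (south): blocked, stay at (x=7, y=9)
  W (west): (x=7, y=9) -> (x=6, y=9)
  S (south): blocked, stay at (x=6, y=9)
  N (north): (x=6, y=9) -> (x=6, y=8)
  N (north): blocked, stay at (x=6, y=8)
  W (west): (x=6, y=8) -> (x=5, y=8)
Final: (x=5, y=8)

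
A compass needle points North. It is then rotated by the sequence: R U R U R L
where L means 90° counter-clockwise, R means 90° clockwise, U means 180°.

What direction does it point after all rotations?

Start: North
  R (right (90° clockwise)) -> East
  U (U-turn (180°)) -> West
  R (right (90° clockwise)) -> North
  U (U-turn (180°)) -> South
  R (right (90° clockwise)) -> West
  L (left (90° counter-clockwise)) -> South
Final: South

Answer: Final heading: South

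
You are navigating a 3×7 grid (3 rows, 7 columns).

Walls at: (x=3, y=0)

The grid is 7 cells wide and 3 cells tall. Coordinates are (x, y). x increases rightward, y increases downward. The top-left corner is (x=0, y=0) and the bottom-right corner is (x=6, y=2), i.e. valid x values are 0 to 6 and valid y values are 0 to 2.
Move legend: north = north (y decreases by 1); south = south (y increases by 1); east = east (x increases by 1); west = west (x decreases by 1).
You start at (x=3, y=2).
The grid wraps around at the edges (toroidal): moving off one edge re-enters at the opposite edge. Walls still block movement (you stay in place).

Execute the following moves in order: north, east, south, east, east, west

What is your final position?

Answer: Final position: (x=5, y=2)

Derivation:
Start: (x=3, y=2)
  north (north): (x=3, y=2) -> (x=3, y=1)
  east (east): (x=3, y=1) -> (x=4, y=1)
  south (south): (x=4, y=1) -> (x=4, y=2)
  east (east): (x=4, y=2) -> (x=5, y=2)
  east (east): (x=5, y=2) -> (x=6, y=2)
  west (west): (x=6, y=2) -> (x=5, y=2)
Final: (x=5, y=2)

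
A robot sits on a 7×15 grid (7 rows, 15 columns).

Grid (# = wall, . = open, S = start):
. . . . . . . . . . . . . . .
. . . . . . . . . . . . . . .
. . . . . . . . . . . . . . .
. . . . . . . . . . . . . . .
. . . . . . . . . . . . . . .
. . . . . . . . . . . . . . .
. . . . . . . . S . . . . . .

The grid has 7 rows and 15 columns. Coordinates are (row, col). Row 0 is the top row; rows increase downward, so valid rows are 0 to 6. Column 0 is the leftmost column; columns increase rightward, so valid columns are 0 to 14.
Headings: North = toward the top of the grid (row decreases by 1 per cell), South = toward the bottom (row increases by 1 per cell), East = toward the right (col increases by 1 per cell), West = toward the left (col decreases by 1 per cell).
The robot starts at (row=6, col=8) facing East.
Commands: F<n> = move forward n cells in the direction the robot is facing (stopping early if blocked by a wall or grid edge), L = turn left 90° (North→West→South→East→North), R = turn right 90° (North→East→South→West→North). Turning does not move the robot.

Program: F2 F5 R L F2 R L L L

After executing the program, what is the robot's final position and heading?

Answer: Final position: (row=6, col=14), facing West

Derivation:
Start: (row=6, col=8), facing East
  F2: move forward 2, now at (row=6, col=10)
  F5: move forward 4/5 (blocked), now at (row=6, col=14)
  R: turn right, now facing South
  L: turn left, now facing East
  F2: move forward 0/2 (blocked), now at (row=6, col=14)
  R: turn right, now facing South
  L: turn left, now facing East
  L: turn left, now facing North
  L: turn left, now facing West
Final: (row=6, col=14), facing West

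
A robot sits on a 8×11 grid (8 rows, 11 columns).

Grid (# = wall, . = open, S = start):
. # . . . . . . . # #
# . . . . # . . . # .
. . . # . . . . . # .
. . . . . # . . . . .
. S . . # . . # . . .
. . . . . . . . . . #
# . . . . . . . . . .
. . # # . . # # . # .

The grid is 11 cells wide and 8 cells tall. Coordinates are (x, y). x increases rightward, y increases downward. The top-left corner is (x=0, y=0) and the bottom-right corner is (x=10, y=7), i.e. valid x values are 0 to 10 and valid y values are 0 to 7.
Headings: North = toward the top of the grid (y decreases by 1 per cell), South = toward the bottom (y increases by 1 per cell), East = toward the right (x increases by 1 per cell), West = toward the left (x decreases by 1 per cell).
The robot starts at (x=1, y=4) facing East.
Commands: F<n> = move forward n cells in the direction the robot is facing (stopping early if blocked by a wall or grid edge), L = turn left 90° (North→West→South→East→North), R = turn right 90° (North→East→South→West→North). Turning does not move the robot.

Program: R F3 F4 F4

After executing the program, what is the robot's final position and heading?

Answer: Final position: (x=1, y=7), facing South

Derivation:
Start: (x=1, y=4), facing East
  R: turn right, now facing South
  F3: move forward 3, now at (x=1, y=7)
  F4: move forward 0/4 (blocked), now at (x=1, y=7)
  F4: move forward 0/4 (blocked), now at (x=1, y=7)
Final: (x=1, y=7), facing South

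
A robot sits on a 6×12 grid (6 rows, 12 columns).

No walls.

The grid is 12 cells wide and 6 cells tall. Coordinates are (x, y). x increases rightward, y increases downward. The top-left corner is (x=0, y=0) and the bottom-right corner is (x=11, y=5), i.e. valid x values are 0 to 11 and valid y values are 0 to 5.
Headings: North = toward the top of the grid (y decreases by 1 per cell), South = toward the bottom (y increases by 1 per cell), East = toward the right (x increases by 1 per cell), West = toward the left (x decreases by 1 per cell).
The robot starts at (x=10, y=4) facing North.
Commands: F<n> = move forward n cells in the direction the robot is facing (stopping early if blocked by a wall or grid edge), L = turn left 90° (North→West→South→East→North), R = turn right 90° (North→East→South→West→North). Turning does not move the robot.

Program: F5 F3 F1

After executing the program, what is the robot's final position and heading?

Start: (x=10, y=4), facing North
  F5: move forward 4/5 (blocked), now at (x=10, y=0)
  F3: move forward 0/3 (blocked), now at (x=10, y=0)
  F1: move forward 0/1 (blocked), now at (x=10, y=0)
Final: (x=10, y=0), facing North

Answer: Final position: (x=10, y=0), facing North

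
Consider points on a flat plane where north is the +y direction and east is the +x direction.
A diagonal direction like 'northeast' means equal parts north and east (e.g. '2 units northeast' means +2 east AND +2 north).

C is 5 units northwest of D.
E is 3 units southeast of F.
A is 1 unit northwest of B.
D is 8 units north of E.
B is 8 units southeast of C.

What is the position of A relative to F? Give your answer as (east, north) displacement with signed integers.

Place F at the origin (east=0, north=0).
  E is 3 units southeast of F: delta (east=+3, north=-3); E at (east=3, north=-3).
  D is 8 units north of E: delta (east=+0, north=+8); D at (east=3, north=5).
  C is 5 units northwest of D: delta (east=-5, north=+5); C at (east=-2, north=10).
  B is 8 units southeast of C: delta (east=+8, north=-8); B at (east=6, north=2).
  A is 1 unit northwest of B: delta (east=-1, north=+1); A at (east=5, north=3).
Therefore A relative to F: (east=5, north=3).

Answer: A is at (east=5, north=3) relative to F.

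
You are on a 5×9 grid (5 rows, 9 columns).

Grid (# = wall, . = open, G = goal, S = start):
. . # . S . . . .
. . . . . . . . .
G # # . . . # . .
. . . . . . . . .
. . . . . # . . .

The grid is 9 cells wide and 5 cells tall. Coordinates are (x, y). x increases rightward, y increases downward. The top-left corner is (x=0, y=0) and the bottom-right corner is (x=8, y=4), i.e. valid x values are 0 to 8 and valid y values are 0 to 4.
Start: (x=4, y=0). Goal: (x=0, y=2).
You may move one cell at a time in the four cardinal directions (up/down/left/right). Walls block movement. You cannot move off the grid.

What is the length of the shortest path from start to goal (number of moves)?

BFS from (x=4, y=0) until reaching (x=0, y=2):
  Distance 0: (x=4, y=0)
  Distance 1: (x=3, y=0), (x=5, y=0), (x=4, y=1)
  Distance 2: (x=6, y=0), (x=3, y=1), (x=5, y=1), (x=4, y=2)
  Distance 3: (x=7, y=0), (x=2, y=1), (x=6, y=1), (x=3, y=2), (x=5, y=2), (x=4, y=3)
  Distance 4: (x=8, y=0), (x=1, y=1), (x=7, y=1), (x=3, y=3), (x=5, y=3), (x=4, y=4)
  Distance 5: (x=1, y=0), (x=0, y=1), (x=8, y=1), (x=7, y=2), (x=2, y=3), (x=6, y=3), (x=3, y=4)
  Distance 6: (x=0, y=0), (x=0, y=2), (x=8, y=2), (x=1, y=3), (x=7, y=3), (x=2, y=4), (x=6, y=4)  <- goal reached here
One shortest path (6 moves): (x=4, y=0) -> (x=3, y=0) -> (x=3, y=1) -> (x=2, y=1) -> (x=1, y=1) -> (x=0, y=1) -> (x=0, y=2)

Answer: Shortest path length: 6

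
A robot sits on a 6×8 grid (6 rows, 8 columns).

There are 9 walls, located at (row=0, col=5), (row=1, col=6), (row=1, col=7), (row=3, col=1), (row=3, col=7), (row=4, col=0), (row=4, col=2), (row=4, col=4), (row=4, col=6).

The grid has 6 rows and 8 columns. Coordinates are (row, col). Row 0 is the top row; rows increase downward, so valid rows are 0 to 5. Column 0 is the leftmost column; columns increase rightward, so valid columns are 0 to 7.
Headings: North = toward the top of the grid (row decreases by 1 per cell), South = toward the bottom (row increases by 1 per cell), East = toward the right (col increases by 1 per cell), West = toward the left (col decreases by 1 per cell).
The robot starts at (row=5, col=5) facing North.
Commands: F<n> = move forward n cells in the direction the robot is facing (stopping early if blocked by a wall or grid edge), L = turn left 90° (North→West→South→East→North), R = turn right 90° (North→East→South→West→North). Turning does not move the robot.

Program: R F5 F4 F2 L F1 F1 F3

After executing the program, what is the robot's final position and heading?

Start: (row=5, col=5), facing North
  R: turn right, now facing East
  F5: move forward 2/5 (blocked), now at (row=5, col=7)
  F4: move forward 0/4 (blocked), now at (row=5, col=7)
  F2: move forward 0/2 (blocked), now at (row=5, col=7)
  L: turn left, now facing North
  F1: move forward 1, now at (row=4, col=7)
  F1: move forward 0/1 (blocked), now at (row=4, col=7)
  F3: move forward 0/3 (blocked), now at (row=4, col=7)
Final: (row=4, col=7), facing North

Answer: Final position: (row=4, col=7), facing North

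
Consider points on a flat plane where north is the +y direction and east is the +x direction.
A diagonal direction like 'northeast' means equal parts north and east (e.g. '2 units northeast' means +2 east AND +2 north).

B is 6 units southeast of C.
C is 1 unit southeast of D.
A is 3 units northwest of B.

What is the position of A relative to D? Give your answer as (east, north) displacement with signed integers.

Place D at the origin (east=0, north=0).
  C is 1 unit southeast of D: delta (east=+1, north=-1); C at (east=1, north=-1).
  B is 6 units southeast of C: delta (east=+6, north=-6); B at (east=7, north=-7).
  A is 3 units northwest of B: delta (east=-3, north=+3); A at (east=4, north=-4).
Therefore A relative to D: (east=4, north=-4).

Answer: A is at (east=4, north=-4) relative to D.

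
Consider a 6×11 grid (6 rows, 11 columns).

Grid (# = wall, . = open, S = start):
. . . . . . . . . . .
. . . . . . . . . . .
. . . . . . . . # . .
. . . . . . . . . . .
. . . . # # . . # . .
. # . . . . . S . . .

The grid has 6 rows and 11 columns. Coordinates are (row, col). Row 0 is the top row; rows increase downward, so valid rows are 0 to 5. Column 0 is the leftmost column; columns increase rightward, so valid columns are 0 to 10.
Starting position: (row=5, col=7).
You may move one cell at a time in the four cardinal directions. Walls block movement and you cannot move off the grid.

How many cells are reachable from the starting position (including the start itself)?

Answer: Reachable cells: 61

Derivation:
BFS flood-fill from (row=5, col=7):
  Distance 0: (row=5, col=7)
  Distance 1: (row=4, col=7), (row=5, col=6), (row=5, col=8)
  Distance 2: (row=3, col=7), (row=4, col=6), (row=5, col=5), (row=5, col=9)
  Distance 3: (row=2, col=7), (row=3, col=6), (row=3, col=8), (row=4, col=9), (row=5, col=4), (row=5, col=10)
  Distance 4: (row=1, col=7), (row=2, col=6), (row=3, col=5), (row=3, col=9), (row=4, col=10), (row=5, col=3)
  Distance 5: (row=0, col=7), (row=1, col=6), (row=1, col=8), (row=2, col=5), (row=2, col=9), (row=3, col=4), (row=3, col=10), (row=4, col=3), (row=5, col=2)
  Distance 6: (row=0, col=6), (row=0, col=8), (row=1, col=5), (row=1, col=9), (row=2, col=4), (row=2, col=10), (row=3, col=3), (row=4, col=2)
  Distance 7: (row=0, col=5), (row=0, col=9), (row=1, col=4), (row=1, col=10), (row=2, col=3), (row=3, col=2), (row=4, col=1)
  Distance 8: (row=0, col=4), (row=0, col=10), (row=1, col=3), (row=2, col=2), (row=3, col=1), (row=4, col=0)
  Distance 9: (row=0, col=3), (row=1, col=2), (row=2, col=1), (row=3, col=0), (row=5, col=0)
  Distance 10: (row=0, col=2), (row=1, col=1), (row=2, col=0)
  Distance 11: (row=0, col=1), (row=1, col=0)
  Distance 12: (row=0, col=0)
Total reachable: 61 (grid has 61 open cells total)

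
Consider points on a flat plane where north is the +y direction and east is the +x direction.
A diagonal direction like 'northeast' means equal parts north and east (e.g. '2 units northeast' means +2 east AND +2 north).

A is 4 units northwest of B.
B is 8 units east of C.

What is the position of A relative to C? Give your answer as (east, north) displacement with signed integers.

Answer: A is at (east=4, north=4) relative to C.

Derivation:
Place C at the origin (east=0, north=0).
  B is 8 units east of C: delta (east=+8, north=+0); B at (east=8, north=0).
  A is 4 units northwest of B: delta (east=-4, north=+4); A at (east=4, north=4).
Therefore A relative to C: (east=4, north=4).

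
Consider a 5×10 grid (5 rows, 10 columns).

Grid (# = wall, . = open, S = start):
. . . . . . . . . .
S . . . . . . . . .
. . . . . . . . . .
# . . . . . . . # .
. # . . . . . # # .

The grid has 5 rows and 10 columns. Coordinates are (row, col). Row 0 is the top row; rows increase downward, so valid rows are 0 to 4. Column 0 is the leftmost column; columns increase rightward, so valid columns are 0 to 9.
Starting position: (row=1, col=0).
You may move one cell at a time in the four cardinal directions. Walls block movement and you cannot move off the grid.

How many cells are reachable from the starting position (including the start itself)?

Answer: Reachable cells: 44

Derivation:
BFS flood-fill from (row=1, col=0):
  Distance 0: (row=1, col=0)
  Distance 1: (row=0, col=0), (row=1, col=1), (row=2, col=0)
  Distance 2: (row=0, col=1), (row=1, col=2), (row=2, col=1)
  Distance 3: (row=0, col=2), (row=1, col=3), (row=2, col=2), (row=3, col=1)
  Distance 4: (row=0, col=3), (row=1, col=4), (row=2, col=3), (row=3, col=2)
  Distance 5: (row=0, col=4), (row=1, col=5), (row=2, col=4), (row=3, col=3), (row=4, col=2)
  Distance 6: (row=0, col=5), (row=1, col=6), (row=2, col=5), (row=3, col=4), (row=4, col=3)
  Distance 7: (row=0, col=6), (row=1, col=7), (row=2, col=6), (row=3, col=5), (row=4, col=4)
  Distance 8: (row=0, col=7), (row=1, col=8), (row=2, col=7), (row=3, col=6), (row=4, col=5)
  Distance 9: (row=0, col=8), (row=1, col=9), (row=2, col=8), (row=3, col=7), (row=4, col=6)
  Distance 10: (row=0, col=9), (row=2, col=9)
  Distance 11: (row=3, col=9)
  Distance 12: (row=4, col=9)
Total reachable: 44 (grid has 45 open cells total)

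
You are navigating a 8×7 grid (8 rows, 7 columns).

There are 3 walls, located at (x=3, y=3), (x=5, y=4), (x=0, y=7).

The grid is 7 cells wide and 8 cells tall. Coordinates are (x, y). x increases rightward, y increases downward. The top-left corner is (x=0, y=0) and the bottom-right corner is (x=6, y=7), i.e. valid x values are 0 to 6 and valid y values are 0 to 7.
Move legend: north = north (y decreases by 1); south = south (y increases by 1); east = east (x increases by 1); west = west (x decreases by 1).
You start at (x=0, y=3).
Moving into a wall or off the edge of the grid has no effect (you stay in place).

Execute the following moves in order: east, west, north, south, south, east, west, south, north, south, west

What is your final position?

Answer: Final position: (x=0, y=5)

Derivation:
Start: (x=0, y=3)
  east (east): (x=0, y=3) -> (x=1, y=3)
  west (west): (x=1, y=3) -> (x=0, y=3)
  north (north): (x=0, y=3) -> (x=0, y=2)
  south (south): (x=0, y=2) -> (x=0, y=3)
  south (south): (x=0, y=3) -> (x=0, y=4)
  east (east): (x=0, y=4) -> (x=1, y=4)
  west (west): (x=1, y=4) -> (x=0, y=4)
  south (south): (x=0, y=4) -> (x=0, y=5)
  north (north): (x=0, y=5) -> (x=0, y=4)
  south (south): (x=0, y=4) -> (x=0, y=5)
  west (west): blocked, stay at (x=0, y=5)
Final: (x=0, y=5)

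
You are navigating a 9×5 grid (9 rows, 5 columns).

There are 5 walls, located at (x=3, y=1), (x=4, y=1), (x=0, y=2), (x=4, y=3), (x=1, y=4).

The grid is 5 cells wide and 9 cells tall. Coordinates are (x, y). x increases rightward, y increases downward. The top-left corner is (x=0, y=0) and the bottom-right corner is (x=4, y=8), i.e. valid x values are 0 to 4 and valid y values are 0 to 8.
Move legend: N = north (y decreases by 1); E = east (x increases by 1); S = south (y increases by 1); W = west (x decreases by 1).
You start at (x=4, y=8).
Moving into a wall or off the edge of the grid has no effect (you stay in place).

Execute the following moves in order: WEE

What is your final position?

Answer: Final position: (x=4, y=8)

Derivation:
Start: (x=4, y=8)
  W (west): (x=4, y=8) -> (x=3, y=8)
  E (east): (x=3, y=8) -> (x=4, y=8)
  E (east): blocked, stay at (x=4, y=8)
Final: (x=4, y=8)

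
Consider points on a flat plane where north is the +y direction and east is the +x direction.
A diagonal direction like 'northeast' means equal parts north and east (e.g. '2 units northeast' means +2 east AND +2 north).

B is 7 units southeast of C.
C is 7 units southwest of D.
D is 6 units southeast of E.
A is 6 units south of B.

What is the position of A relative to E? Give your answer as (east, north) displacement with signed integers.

Answer: A is at (east=6, north=-26) relative to E.

Derivation:
Place E at the origin (east=0, north=0).
  D is 6 units southeast of E: delta (east=+6, north=-6); D at (east=6, north=-6).
  C is 7 units southwest of D: delta (east=-7, north=-7); C at (east=-1, north=-13).
  B is 7 units southeast of C: delta (east=+7, north=-7); B at (east=6, north=-20).
  A is 6 units south of B: delta (east=+0, north=-6); A at (east=6, north=-26).
Therefore A relative to E: (east=6, north=-26).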